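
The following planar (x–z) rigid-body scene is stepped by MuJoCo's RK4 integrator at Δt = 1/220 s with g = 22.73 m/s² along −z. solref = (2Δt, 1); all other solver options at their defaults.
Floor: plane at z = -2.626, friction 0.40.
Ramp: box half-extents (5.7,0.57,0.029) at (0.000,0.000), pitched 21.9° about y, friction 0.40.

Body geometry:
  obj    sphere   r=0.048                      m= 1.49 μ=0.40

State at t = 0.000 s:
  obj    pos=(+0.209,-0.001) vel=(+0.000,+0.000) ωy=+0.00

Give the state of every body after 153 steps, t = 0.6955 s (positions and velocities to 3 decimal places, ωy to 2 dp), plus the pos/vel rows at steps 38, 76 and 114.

State at t = 0.6955 s:
  obj    pos=(+1.568,-0.547) vel=(+3.907,-1.571) ωy=+87.72

Key-timestep trajectory:
   step    t(s)  obj.x    obj.z    obj.vx   obj.vz 
     38  0.1727   +0.293  -0.035  +0.971  -0.390
     76  0.3455   +0.544  -0.136  +1.941  -0.780
    114  0.5182   +0.963  -0.304  +2.911  -1.170


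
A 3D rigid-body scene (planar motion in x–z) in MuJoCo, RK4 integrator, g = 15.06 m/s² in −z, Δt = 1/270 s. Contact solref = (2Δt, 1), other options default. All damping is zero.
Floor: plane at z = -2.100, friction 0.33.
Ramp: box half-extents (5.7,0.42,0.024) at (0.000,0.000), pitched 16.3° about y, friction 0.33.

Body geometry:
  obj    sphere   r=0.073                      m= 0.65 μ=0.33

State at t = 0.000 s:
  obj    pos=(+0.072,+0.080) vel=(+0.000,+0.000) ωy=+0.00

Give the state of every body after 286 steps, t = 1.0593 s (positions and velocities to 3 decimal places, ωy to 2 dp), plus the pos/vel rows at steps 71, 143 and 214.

State at t = 1.0593 s:
  obj    pos=(+1.698,-0.395) vel=(+3.070,-0.898) ωy=+43.80

Key-timestep trajectory:
   step    t(s)  obj.x    obj.z    obj.vx   obj.vz 
     71  0.2630   +0.172  +0.051  +0.762  -0.223
    143  0.5296   +0.478  -0.039  +1.535  -0.449
    214  0.7926   +0.982  -0.186  +2.297  -0.672


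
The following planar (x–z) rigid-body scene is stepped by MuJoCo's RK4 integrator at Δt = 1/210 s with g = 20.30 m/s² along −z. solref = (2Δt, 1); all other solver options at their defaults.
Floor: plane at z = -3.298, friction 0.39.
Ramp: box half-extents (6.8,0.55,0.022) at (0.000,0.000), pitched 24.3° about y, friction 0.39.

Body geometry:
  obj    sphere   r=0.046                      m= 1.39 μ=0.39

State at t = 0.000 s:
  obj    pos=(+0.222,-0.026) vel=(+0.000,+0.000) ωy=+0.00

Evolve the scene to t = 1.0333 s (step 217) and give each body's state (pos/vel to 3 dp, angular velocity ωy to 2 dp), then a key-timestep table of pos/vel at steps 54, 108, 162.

State at t = 1.0333 s:
  obj    pos=(+3.126,-1.337) vel=(+5.619,-2.537) ωy=+134.03

Key-timestep trajectory:
   step    t(s)  obj.x    obj.z    obj.vx   obj.vz 
     54  0.2571   +0.402  -0.107  +1.399  -0.631
    108  0.5143   +0.941  -0.350  +2.797  -1.263
    162  0.7714   +1.840  -0.756  +4.195  -1.894


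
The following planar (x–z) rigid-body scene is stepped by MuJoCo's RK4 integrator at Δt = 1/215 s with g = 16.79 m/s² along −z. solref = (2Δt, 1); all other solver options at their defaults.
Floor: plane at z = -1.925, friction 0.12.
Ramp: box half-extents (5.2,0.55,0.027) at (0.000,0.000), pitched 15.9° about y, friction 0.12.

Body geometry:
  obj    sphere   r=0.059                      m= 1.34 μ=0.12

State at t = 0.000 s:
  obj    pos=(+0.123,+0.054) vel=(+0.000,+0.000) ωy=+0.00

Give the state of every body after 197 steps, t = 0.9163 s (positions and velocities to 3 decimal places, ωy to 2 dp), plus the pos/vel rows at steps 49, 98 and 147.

State at t = 0.9163 s:
  obj    pos=(+1.450,-0.324) vel=(+2.896,-0.825) ωy=+51.01

Key-timestep trajectory:
   step    t(s)  obj.x    obj.z    obj.vx   obj.vz 
     49  0.2279   +0.205  +0.031  +0.720  -0.205
     98  0.4558   +0.451  -0.039  +1.441  -0.410
    147  0.6837   +0.862  -0.156  +2.161  -0.615


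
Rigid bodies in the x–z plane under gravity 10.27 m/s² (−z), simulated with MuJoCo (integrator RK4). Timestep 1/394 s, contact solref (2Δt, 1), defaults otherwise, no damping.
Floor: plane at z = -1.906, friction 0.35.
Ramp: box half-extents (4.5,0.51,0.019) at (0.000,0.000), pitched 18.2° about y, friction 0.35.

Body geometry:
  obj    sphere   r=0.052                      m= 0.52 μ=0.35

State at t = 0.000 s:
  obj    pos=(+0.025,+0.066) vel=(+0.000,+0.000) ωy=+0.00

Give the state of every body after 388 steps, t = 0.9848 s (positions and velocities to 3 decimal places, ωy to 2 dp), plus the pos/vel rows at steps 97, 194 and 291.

State at t = 0.9848 s:
  obj    pos=(+1.081,-0.281) vel=(+2.143,-0.705) ωy=+43.39

Key-timestep trajectory:
   step    t(s)  obj.x    obj.z    obj.vx   obj.vz 
     97  0.2462   +0.091  +0.045  +0.536  -0.176
    194  0.4924   +0.289  -0.020  +1.072  -0.352
    291  0.7386   +0.619  -0.129  +1.608  -0.529


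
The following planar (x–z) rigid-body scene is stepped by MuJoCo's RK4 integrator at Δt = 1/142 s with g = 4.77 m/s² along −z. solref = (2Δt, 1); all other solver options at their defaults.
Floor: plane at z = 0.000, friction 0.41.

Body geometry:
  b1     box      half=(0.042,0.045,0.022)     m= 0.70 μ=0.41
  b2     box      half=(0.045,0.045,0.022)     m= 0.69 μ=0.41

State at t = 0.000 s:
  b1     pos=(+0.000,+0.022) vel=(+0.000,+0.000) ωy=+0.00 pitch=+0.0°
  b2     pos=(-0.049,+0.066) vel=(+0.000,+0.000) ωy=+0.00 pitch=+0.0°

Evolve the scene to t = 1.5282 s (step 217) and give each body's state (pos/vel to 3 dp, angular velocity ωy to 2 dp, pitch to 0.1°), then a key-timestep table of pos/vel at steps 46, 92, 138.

State at t = 1.5282 s:
  b1     pos=(+0.000,+0.022) vel=(+0.000,+0.000) ωy=+0.00 pitch=+0.0°
  b2     pos=(-0.095,+0.045) vel=(+0.000,+0.000) ωy=+0.00 pitch=-90.0°

Key-timestep trajectory:
   step    t(s)  b1.x    b1.z    b1.vx   b1.vz   b2.x    b2.z    b2.vx   b2.vz 
     46  0.3239   +0.000  +0.022  +0.000  +0.000   -0.078  +0.050  -0.151  -0.010
     92  0.6479   +0.000  +0.022  +0.000  +0.000   -0.109  +0.049  +0.015  -0.003
    138  0.9718   +0.000  +0.022  +0.000  +0.000   -0.093  +0.046  -0.073  -0.033


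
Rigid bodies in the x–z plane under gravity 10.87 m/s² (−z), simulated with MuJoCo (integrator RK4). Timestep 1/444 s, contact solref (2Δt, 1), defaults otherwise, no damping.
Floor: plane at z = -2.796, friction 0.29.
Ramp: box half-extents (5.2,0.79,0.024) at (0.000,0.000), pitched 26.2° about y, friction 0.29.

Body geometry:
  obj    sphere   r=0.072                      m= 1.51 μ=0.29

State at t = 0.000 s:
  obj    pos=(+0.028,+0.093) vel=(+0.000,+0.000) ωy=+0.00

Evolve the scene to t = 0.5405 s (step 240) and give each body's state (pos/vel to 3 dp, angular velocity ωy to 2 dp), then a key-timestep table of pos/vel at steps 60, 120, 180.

State at t = 0.5405 s:
  obj    pos=(+0.477,-0.128) vel=(+1.663,-0.818) ωy=+25.73

Key-timestep trajectory:
   step    t(s)  obj.x    obj.z    obj.vx   obj.vz 
     60  0.1351   +0.056  +0.079  +0.416  -0.205
    120  0.2703   +0.140  +0.038  +0.831  -0.409
    180  0.4054   +0.281  -0.031  +1.247  -0.614


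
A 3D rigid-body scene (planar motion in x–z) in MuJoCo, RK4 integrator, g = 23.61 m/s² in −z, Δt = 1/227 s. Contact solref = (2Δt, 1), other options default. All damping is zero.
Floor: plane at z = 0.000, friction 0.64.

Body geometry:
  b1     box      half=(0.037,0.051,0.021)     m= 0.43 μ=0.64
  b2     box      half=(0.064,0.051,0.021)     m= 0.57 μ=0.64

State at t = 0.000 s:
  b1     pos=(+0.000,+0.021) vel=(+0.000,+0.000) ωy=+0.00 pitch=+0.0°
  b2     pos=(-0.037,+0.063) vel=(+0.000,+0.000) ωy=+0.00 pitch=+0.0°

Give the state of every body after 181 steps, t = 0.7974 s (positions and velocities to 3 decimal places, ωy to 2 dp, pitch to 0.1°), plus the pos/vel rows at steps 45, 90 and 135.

State at t = 0.7974 s:
  b1     pos=(+0.001,+0.021) vel=(+0.001,+0.000) ωy=+0.00 pitch=+0.0°
  b2     pos=(-0.051,+0.057) vel=(-0.001,-0.001) ωy=+0.04 pitch=-40.0°

Key-timestep trajectory:
   step    t(s)  b1.x    b1.z    b1.vx   b1.vz   b2.x    b2.z    b2.vx   b2.vz 
     45  0.1982   +0.000  +0.021  +0.000  +0.000   -0.039  +0.063  -0.027  -0.002
     90  0.3965   +0.000  +0.021  +0.004  -0.001   -0.050  +0.058  +0.077  -0.005
    135  0.5947   +0.000  +0.021  +0.001  +0.000   -0.051  +0.057  -0.001  -0.001


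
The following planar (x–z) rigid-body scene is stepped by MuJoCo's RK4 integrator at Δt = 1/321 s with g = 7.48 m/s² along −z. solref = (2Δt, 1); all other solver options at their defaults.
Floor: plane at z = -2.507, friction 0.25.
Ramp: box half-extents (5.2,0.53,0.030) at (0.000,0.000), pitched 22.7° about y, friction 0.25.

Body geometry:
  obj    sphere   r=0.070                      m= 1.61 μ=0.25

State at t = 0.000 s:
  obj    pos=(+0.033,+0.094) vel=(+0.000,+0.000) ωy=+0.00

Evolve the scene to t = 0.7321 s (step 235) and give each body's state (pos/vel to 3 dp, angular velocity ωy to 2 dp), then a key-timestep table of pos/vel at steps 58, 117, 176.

State at t = 0.7321 s:
  obj    pos=(+0.543,-0.119) vel=(+1.393,-0.583) ωy=+21.56

Key-timestep trajectory:
   step    t(s)  obj.x    obj.z    obj.vx   obj.vz 
     58  0.1807   +0.064  +0.082  +0.344  -0.144
    117  0.3645   +0.160  +0.042  +0.693  -0.290
    176  0.5483   +0.319  -0.025  +1.043  -0.436


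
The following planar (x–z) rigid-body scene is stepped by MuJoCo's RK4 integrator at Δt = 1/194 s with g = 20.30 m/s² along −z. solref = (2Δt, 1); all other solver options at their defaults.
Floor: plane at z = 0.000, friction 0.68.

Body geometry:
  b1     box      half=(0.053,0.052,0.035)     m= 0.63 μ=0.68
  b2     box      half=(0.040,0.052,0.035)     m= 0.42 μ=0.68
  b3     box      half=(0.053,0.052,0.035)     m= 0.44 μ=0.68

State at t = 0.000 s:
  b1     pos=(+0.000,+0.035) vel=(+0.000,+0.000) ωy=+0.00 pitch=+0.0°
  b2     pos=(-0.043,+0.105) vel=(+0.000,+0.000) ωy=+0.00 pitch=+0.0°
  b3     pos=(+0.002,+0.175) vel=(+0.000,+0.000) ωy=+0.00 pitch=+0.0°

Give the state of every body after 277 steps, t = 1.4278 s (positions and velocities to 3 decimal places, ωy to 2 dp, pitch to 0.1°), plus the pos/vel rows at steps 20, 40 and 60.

State at t = 1.4278 s:
  b1     pos=(+0.000,+0.035) vel=(+0.000,+0.000) ωy=+0.00 pitch=+0.0°
  b2     pos=(-0.043,+0.105) vel=(+0.000,+0.000) ωy=+0.00 pitch=-0.1°
  b3     pos=(+0.133,+0.035) vel=(+0.000,+0.000) ωy=+0.00 pitch=+180.0°

Key-timestep trajectory:
   step    t(s)  b1.x    b1.z    b1.vx   b1.vz   b2.x    b2.z    b2.vx   b2.vz   b3.x    b3.z    b3.vx   b3.vz 
     20  0.1031   +0.000  +0.035  +0.000  +0.000   -0.043  +0.105  -0.001  +0.000   +0.011  +0.172  +0.204  -0.084
     40  0.2062   +0.000  +0.035  -0.003  -0.002   -0.043  +0.105  -0.003  -0.001   +0.046  +0.122  +0.772  -0.294
     60  0.3093   +0.000  +0.035  +0.000  +0.000   -0.043  +0.105  +0.000  +0.000   +0.125  +0.054  +0.764  -1.652


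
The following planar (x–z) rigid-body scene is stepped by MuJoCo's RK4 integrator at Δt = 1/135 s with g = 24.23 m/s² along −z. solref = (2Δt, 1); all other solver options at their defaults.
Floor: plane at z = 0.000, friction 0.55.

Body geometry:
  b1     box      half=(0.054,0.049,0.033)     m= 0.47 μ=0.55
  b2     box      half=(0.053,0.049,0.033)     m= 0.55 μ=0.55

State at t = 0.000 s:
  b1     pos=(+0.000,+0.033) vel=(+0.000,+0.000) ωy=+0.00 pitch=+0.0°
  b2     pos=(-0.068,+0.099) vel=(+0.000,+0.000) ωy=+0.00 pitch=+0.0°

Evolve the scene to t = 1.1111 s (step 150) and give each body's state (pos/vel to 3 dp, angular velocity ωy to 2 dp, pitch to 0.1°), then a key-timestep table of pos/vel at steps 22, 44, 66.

State at t = 1.1111 s:
  b1     pos=(+0.000,+0.033) vel=(+0.000,+0.000) ωy=+0.00 pitch=+0.0°
  b2     pos=(-0.119,+0.053) vel=(+0.000,+0.000) ωy=+0.00 pitch=-90.0°

Key-timestep trajectory:
   step    t(s)  b1.x    b1.z    b1.vx   b1.vz   b2.x    b2.z    b2.vx   b2.vz 
     22  0.1630   +0.000  +0.033  +0.000  +0.000   -0.124  +0.052  -0.461  +0.162
     44  0.3259   +0.000  +0.033  +0.000  +0.000   -0.141  +0.061  +0.120  -0.020
     66  0.4889   +0.000  +0.033  +0.000  +0.000   -0.115  +0.055  -0.253  -0.125


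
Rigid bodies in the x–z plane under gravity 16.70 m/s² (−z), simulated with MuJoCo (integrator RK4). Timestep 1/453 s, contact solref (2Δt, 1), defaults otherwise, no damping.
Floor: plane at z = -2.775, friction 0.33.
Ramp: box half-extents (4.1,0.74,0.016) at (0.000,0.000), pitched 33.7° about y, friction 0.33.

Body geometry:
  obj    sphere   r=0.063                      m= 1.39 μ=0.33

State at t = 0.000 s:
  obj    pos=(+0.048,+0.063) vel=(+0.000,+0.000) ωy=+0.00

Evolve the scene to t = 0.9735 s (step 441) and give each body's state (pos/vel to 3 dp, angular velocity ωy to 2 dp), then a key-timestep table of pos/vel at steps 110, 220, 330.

State at t = 0.9735 s:
  obj    pos=(+2.657,-1.677) vel=(+5.361,-3.575) ωy=+102.26

Key-timestep trajectory:
   step    t(s)  obj.x    obj.z    obj.vx   obj.vz 
    110  0.2428   +0.210  -0.045  +1.337  -0.892
    220  0.4857   +0.697  -0.370  +2.674  -1.784
    330  0.7285   +1.509  -0.912  +4.011  -2.675


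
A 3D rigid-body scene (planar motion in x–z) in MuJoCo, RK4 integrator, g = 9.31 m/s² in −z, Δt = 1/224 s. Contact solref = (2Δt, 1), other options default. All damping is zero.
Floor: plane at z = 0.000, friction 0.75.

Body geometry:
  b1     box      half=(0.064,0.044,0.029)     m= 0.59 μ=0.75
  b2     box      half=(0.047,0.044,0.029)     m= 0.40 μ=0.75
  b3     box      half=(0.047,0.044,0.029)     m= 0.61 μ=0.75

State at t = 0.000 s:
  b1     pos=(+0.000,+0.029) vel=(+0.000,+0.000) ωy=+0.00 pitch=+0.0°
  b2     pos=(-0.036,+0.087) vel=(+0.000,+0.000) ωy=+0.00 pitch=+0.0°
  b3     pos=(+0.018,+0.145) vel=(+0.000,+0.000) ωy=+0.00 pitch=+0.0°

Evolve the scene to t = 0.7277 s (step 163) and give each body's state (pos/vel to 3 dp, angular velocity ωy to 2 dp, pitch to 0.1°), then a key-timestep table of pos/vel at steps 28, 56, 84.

State at t = 0.7277 s:
  b1     pos=(+0.000,+0.029) vel=(+0.000,+0.000) ωy=+0.00 pitch=+0.0°
  b2     pos=(-0.036,+0.087) vel=(+0.000,+0.000) ωy=+0.00 pitch=+0.0°
  b3     pos=(+0.130,+0.029) vel=(+0.000,+0.000) ωy=+0.00 pitch=+180.0°

Key-timestep trajectory:
   step    t(s)  b1.x    b1.z    b1.vx   b1.vz   b2.x    b2.z    b2.vx   b2.vz   b3.x    b3.z    b3.vx   b3.vz 
     28  0.1250   +0.000  +0.029  +0.000  +0.000   -0.036  +0.087  -0.001  +0.000   +0.027  +0.141  +0.153  -0.092
     56  0.2500   +0.000  +0.029  +0.000  +0.001   -0.036  +0.087  +0.000  +0.001   +0.057  +0.107  +0.437  -0.166
     84  0.3750   +0.000  +0.029  +0.000  +0.000   -0.036  +0.087  +0.000  +0.000   +0.112  +0.072  +0.454  -0.740


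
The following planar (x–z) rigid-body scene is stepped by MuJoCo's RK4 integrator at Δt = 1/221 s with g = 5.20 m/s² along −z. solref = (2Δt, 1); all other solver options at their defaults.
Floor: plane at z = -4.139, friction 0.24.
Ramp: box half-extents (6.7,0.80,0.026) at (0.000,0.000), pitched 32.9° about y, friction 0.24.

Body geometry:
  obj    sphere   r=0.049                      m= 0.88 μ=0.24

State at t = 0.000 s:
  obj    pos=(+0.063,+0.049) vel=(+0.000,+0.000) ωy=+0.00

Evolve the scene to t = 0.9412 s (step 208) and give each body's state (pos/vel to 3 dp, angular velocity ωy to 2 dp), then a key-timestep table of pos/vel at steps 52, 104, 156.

State at t = 0.9412 s:
  obj    pos=(+0.813,-0.437) vel=(+1.594,-1.031) ωy=+38.74

Key-timestep trajectory:
   step    t(s)  obj.x    obj.z    obj.vx   obj.vz 
     52  0.2353   +0.110  +0.018  +0.399  -0.258
    104  0.4706   +0.251  -0.073  +0.797  -0.516
    156  0.7059   +0.485  -0.224  +1.196  -0.774


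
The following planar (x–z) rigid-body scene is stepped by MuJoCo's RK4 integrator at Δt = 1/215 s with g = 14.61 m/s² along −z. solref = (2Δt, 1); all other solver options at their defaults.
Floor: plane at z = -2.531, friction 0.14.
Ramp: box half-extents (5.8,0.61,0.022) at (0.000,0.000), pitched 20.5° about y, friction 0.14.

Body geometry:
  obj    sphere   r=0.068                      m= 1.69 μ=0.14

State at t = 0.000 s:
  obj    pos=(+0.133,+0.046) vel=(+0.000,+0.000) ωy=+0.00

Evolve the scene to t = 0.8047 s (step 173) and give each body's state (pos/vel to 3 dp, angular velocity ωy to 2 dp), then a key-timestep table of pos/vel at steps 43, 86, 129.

State at t = 0.8047 s:
  obj    pos=(+1.242,-0.368) vel=(+2.755,-1.030) ωy=+43.23

Key-timestep trajectory:
   step    t(s)  obj.x    obj.z    obj.vx   obj.vz 
     43  0.2000   +0.202  +0.021  +0.685  -0.256
     86  0.4000   +0.407  -0.056  +1.370  -0.512
    129  0.6000   +0.749  -0.184  +2.054  -0.768


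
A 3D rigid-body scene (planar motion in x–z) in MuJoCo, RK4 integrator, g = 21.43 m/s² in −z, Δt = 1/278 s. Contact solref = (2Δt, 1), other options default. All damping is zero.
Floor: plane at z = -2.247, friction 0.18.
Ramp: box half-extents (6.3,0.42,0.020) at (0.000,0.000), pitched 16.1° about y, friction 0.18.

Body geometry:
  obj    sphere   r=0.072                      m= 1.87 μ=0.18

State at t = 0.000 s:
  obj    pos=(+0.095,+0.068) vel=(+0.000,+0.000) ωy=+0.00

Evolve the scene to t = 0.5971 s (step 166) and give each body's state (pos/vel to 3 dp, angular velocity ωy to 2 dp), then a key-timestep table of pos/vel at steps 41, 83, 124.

State at t = 0.5971 s:
  obj    pos=(+0.822,-0.142) vel=(+2.435,-0.703) ωy=+35.20

Key-timestep trajectory:
   step    t(s)  obj.x    obj.z    obj.vx   obj.vz 
     41  0.1475   +0.139  +0.055  +0.602  -0.174
     83  0.2986   +0.277  +0.016  +1.218  -0.351
    124  0.4460   +0.501  -0.049  +1.819  -0.525


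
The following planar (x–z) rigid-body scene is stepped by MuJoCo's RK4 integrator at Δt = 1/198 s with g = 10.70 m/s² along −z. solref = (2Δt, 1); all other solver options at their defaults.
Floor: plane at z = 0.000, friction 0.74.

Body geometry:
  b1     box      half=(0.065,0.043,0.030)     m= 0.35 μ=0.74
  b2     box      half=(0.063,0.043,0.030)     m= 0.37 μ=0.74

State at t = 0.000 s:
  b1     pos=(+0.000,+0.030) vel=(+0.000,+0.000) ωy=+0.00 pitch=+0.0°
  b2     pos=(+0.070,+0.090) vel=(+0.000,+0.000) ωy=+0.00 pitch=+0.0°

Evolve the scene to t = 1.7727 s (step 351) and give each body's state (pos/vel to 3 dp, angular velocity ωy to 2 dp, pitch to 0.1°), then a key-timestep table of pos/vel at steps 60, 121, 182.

State at t = 1.7727 s:
  b1     pos=(+0.000,+0.030) vel=(+0.000,+0.000) ωy=+0.00 pitch=+0.0°
  b2     pos=(+0.130,+0.063) vel=(+0.000,+0.000) ωy=+0.00 pitch=+90.0°

Key-timestep trajectory:
   step    t(s)  b1.x    b1.z    b1.vx   b1.vz   b2.x    b2.z    b2.vx   b2.vz 
     60  0.3030   +0.000  +0.030  +0.000  +0.000   +0.113  +0.068  +0.320  -0.065
    121  0.6111   +0.000  +0.030  +0.000  +0.000   +0.150  +0.069  -0.063  -0.009
    182  0.9192   +0.000  +0.030  +0.000  +0.000   +0.132  +0.063  +0.100  +0.071


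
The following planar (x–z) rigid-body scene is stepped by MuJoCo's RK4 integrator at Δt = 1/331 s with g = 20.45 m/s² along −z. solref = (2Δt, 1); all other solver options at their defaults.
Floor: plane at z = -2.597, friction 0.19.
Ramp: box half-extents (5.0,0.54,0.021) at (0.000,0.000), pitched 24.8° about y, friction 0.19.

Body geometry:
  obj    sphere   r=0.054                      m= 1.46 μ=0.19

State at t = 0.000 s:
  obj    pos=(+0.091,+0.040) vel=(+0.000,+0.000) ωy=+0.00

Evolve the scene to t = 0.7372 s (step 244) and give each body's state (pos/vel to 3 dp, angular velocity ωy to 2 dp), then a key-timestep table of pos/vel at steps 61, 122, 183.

State at t = 0.7372 s:
  obj    pos=(+1.603,-0.658) vel=(+4.100,-1.895) ωy=+83.62

Key-timestep trajectory:
   step    t(s)  obj.x    obj.z    obj.vx   obj.vz 
     61  0.1843   +0.186  -0.003  +1.025  -0.474
    122  0.3686   +0.469  -0.134  +2.050  -0.947
    183  0.5529   +0.941  -0.352  +3.075  -1.421


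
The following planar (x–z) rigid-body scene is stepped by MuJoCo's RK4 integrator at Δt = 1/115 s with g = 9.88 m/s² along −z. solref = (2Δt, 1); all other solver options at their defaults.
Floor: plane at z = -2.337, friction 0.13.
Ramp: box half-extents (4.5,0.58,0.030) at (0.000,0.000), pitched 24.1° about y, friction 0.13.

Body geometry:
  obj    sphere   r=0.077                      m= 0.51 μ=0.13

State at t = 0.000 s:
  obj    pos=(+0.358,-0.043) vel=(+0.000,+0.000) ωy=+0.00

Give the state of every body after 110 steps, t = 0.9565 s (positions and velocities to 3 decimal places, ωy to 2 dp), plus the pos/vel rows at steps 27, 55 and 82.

State at t = 0.9565 s:
  obj    pos=(+1.562,-0.581) vel=(+2.517,-1.126) ωy=+35.78

Key-timestep trajectory:
   step    t(s)  obj.x    obj.z    obj.vx   obj.vz 
     27  0.2348   +0.431  -0.075  +0.618  -0.277
     55  0.4783   +0.659  -0.178  +1.259  -0.563
     82  0.7130   +1.027  -0.342  +1.876  -0.839


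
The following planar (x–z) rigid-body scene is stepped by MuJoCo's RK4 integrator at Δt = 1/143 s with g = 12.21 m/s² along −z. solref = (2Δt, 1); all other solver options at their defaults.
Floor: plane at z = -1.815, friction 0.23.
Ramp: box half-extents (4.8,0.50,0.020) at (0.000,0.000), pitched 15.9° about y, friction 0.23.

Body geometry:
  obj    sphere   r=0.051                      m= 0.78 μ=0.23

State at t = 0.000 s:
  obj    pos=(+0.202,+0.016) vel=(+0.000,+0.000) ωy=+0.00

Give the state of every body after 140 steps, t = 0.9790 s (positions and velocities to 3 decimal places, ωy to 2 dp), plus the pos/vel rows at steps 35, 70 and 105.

State at t = 0.9790 s:
  obj    pos=(+1.303,-0.297) vel=(+2.250,-0.641) ωy=+45.86

Key-timestep trajectory:
   step    t(s)  obj.x    obj.z    obj.vx   obj.vz 
     35  0.2448   +0.271  -0.003  +0.563  -0.160
     70  0.4895   +0.477  -0.062  +1.125  -0.320
    105  0.7343   +0.822  -0.160  +1.687  -0.481


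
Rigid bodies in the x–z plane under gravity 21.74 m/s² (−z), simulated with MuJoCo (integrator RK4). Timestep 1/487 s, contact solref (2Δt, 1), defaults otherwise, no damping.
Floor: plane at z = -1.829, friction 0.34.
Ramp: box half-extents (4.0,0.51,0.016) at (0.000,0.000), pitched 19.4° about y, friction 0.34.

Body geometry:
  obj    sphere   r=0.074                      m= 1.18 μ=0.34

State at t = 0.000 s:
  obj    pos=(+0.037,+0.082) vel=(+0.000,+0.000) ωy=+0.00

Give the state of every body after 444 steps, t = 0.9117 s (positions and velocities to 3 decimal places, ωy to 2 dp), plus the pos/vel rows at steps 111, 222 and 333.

State at t = 0.9117 s:
  obj    pos=(+2.059,-0.630) vel=(+4.436,-1.562) ωy=+63.54

Key-timestep trajectory:
   step    t(s)  obj.x    obj.z    obj.vx   obj.vz 
    111  0.2279   +0.164  +0.038  +1.109  -0.391
    222  0.4559   +0.543  -0.096  +2.218  -0.781
    333  0.6838   +1.175  -0.318  +3.327  -1.172


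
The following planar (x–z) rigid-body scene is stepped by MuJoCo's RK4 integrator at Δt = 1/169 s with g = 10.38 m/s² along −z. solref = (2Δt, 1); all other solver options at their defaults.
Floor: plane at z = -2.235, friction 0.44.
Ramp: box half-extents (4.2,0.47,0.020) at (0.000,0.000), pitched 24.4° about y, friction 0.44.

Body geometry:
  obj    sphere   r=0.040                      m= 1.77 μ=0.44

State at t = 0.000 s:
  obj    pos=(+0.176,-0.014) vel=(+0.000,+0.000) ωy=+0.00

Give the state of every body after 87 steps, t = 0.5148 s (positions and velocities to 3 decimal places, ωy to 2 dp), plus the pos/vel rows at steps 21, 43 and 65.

State at t = 0.5148 s:
  obj    pos=(+0.546,-0.182) vel=(+1.436,-0.651) ωy=+39.41

Key-timestep trajectory:
   step    t(s)  obj.x    obj.z    obj.vx   obj.vz 
     21  0.1243   +0.198  -0.024  +0.347  -0.157
     43  0.2544   +0.266  -0.055  +0.710  -0.322
     65  0.3846   +0.382  -0.108  +1.073  -0.487


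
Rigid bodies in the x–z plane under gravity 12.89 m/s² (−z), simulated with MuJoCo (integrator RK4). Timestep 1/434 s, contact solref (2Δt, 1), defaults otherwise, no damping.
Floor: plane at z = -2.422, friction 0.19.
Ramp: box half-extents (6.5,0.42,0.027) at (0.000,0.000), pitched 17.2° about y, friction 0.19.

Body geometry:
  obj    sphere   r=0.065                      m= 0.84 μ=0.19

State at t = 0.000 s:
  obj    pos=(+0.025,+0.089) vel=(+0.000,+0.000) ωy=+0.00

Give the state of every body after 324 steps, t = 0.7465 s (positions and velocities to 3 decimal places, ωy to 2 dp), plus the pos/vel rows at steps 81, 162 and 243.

State at t = 0.7465 s:
  obj    pos=(+0.750,-0.136) vel=(+1.942,-0.601) ωy=+31.27

Key-timestep trajectory:
   step    t(s)  obj.x    obj.z    obj.vx   obj.vz 
     81  0.1866   +0.070  +0.075  +0.485  -0.150
    162  0.3733   +0.206  +0.032  +0.971  -0.301
    243  0.5599   +0.433  -0.038  +1.456  -0.451


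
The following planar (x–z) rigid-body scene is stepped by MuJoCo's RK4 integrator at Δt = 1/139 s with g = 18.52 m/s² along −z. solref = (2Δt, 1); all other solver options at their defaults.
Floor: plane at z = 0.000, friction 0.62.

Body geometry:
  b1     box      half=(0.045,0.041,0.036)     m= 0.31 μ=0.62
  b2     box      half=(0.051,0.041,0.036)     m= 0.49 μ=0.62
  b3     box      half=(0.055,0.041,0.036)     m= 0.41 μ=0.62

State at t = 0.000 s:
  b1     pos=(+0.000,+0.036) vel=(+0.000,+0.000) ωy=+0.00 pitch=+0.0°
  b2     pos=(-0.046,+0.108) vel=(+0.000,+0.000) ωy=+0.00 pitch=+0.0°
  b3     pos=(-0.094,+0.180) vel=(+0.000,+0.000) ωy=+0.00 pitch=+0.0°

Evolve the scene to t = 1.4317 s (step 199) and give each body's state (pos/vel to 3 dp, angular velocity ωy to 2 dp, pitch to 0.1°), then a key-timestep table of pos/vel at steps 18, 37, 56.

State at t = 1.4317 s:
  b1     pos=(+0.000,+0.036) vel=(+0.000,+0.000) ωy=+0.00 pitch=+0.0°
  b2     pos=(-0.093,+0.051) vel=(+0.000,+0.000) ωy=+0.00 pitch=-90.0°
  b3     pos=(-0.303,+0.036) vel=(+0.000,+0.000) ωy=+0.00 pitch=+180.0°

Key-timestep trajectory:
   step    t(s)  b1.x    b1.z    b1.vx   b1.vz   b2.x    b2.z    b2.vx   b2.vz   b3.x    b3.z    b3.vx   b3.vz 
     18  0.1295   +0.000  +0.036  +0.002  +0.000   -0.063  +0.103  -0.290  -0.166   -0.140  +0.142  -0.667  -0.886
     37  0.2662   +0.000  +0.036  +0.000  +0.000   -0.094  +0.050  +0.050  +0.042   -0.232  +0.064  -0.454  +0.130
     56  0.4029   +0.000  +0.036  +0.000  +0.000   -0.093  +0.051  +0.000  +0.000   -0.303  +0.034  -0.524  -0.672


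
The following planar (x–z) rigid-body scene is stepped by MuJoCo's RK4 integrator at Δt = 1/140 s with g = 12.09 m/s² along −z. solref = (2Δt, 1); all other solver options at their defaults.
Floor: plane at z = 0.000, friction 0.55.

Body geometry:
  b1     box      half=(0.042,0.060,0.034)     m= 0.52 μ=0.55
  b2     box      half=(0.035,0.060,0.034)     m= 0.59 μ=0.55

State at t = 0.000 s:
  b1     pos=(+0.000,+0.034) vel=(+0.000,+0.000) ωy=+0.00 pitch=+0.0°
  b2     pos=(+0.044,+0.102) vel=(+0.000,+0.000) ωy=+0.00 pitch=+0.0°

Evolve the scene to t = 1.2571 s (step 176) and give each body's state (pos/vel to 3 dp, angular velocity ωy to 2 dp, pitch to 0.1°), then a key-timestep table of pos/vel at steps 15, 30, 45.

State at t = 1.2571 s:
  b1     pos=(+0.000,+0.034) vel=(+0.000,+0.000) ωy=+0.00 pitch=+0.0°
  b2     pos=(+0.087,+0.035) vel=(+0.000,+0.000) ωy=+0.00 pitch=+90.0°

Key-timestep trajectory:
   step    t(s)  b1.x    b1.z    b1.vx   b1.vz   b2.x    b2.z    b2.vx   b2.vz 
     15  0.1071   +0.000  +0.034  +0.000  +0.000   +0.047  +0.102  +0.065  -0.009
     30  0.2143   +0.000  +0.034  -0.001  +0.000   +0.063  +0.095  +0.260  -0.193
     45  0.3214   +0.000  +0.034  +0.000  +0.000   +0.090  +0.029  -0.059  +0.050


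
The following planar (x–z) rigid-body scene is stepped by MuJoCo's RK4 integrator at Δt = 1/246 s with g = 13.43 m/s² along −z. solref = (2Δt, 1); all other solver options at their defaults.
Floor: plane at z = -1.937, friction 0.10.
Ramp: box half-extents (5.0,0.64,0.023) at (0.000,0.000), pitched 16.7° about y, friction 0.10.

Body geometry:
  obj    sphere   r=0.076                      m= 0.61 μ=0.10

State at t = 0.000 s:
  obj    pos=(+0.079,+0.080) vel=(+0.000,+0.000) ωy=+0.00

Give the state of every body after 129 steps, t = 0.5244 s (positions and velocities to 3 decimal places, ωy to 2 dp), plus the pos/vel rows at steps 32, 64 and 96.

State at t = 0.5244 s:
  obj    pos=(+0.442,-0.029) vel=(+1.385,-0.415) ωy=+19.01

Key-timestep trajectory:
   step    t(s)  obj.x    obj.z    obj.vx   obj.vz 
     32  0.1301   +0.101  +0.073  +0.344  -0.103
     64  0.2602   +0.168  +0.053  +0.687  -0.206
     96  0.3902   +0.280  +0.019  +1.031  -0.309


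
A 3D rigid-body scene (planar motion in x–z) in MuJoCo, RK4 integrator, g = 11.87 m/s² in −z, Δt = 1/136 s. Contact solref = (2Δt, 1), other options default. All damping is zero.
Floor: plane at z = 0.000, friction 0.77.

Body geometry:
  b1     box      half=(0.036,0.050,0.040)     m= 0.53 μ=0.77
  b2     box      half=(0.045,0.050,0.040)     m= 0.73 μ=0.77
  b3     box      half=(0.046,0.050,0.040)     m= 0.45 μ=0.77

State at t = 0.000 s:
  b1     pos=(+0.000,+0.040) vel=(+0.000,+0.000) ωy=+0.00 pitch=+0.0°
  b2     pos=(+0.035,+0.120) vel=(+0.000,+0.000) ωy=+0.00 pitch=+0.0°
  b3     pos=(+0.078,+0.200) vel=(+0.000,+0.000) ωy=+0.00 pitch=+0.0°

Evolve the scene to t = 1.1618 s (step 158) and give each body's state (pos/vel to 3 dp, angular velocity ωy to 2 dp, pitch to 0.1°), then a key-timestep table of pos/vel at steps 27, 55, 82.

State at t = 1.1618 s:
  b1     pos=(+0.000,+0.040) vel=(+0.000,+0.000) ωy=+0.00 pitch=+0.0°
  b2     pos=(+0.085,+0.045) vel=(+0.000,+0.000) ωy=+0.00 pitch=+90.0°
  b3     pos=(+0.206,+0.046) vel=(+0.000,+0.000) ωy=+0.00 pitch=+90.0°

Key-timestep trajectory:
   step    t(s)  b1.x    b1.z    b1.vx   b1.vz   b2.x    b2.z    b2.vx   b2.vz   b3.x    b3.z    b3.vx   b3.vz 
     27  0.1985   +0.000  +0.040  -0.002  +0.000   +0.057  +0.114  +0.265  -0.156   +0.138  +0.156  +0.604  -0.757
     55  0.4044   +0.000  +0.040  +0.000  +0.000   +0.085  +0.045  +0.000  +0.007   +0.231  +0.059  +0.117  +0.031
     82  0.6029   +0.000  +0.040  +0.000  +0.000   +0.085  +0.045  +0.000  +0.000   +0.217  +0.054  -0.298  -0.150


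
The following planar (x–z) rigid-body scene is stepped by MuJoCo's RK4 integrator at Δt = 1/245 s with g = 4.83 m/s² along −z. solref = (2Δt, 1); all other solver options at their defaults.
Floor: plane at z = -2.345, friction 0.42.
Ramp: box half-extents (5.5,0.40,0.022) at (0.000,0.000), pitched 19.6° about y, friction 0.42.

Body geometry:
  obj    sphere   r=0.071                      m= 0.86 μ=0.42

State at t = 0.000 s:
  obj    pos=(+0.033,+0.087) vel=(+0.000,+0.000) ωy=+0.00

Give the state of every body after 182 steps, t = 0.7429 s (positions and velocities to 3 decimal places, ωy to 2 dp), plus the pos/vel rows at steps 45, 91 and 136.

State at t = 0.7429 s:
  obj    pos=(+0.334,-0.020) vel=(+0.810,-0.288) ωy=+12.11

Key-timestep trajectory:
   step    t(s)  obj.x    obj.z    obj.vx   obj.vz 
     45  0.1837   +0.051  +0.080  +0.200  -0.071
     91  0.3714   +0.108  +0.060  +0.405  -0.144
    136  0.5551   +0.201  +0.027  +0.605  -0.216


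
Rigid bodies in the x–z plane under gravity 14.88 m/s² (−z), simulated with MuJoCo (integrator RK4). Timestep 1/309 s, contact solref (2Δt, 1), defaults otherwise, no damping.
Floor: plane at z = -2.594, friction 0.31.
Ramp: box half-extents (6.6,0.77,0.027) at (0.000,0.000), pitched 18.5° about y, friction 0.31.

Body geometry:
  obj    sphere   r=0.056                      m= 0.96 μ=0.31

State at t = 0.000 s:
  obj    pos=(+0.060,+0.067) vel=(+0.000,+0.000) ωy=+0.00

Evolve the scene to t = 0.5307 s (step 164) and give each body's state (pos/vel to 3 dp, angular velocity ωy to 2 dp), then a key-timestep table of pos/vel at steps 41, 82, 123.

State at t = 0.5307 s:
  obj    pos=(+0.511,-0.083) vel=(+1.697,-0.568) ωy=+31.96

Key-timestep trajectory:
   step    t(s)  obj.x    obj.z    obj.vx   obj.vz 
     41  0.1327   +0.088  +0.058  +0.424  -0.142
     82  0.2654   +0.173  +0.030  +0.849  -0.284
    123  0.3981   +0.314  -0.017  +1.273  -0.426


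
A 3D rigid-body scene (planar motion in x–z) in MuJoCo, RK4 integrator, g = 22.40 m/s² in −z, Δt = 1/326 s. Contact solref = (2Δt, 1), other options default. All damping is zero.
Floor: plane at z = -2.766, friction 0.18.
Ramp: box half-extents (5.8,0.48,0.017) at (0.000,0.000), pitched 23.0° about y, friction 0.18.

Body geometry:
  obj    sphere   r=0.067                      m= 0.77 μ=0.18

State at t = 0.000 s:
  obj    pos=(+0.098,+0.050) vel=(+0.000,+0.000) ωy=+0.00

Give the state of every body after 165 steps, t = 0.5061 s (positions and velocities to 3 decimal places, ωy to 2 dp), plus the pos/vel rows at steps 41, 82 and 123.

State at t = 0.5061 s:
  obj    pos=(+0.835,-0.263) vel=(+2.913,-1.236) ωy=+47.21

Key-timestep trajectory:
   step    t(s)  obj.x    obj.z    obj.vx   obj.vz 
     41  0.1258   +0.143  +0.030  +0.724  -0.307
     82  0.2515   +0.280  -0.028  +1.448  -0.615
    123  0.3773   +0.508  -0.124  +2.172  -0.922


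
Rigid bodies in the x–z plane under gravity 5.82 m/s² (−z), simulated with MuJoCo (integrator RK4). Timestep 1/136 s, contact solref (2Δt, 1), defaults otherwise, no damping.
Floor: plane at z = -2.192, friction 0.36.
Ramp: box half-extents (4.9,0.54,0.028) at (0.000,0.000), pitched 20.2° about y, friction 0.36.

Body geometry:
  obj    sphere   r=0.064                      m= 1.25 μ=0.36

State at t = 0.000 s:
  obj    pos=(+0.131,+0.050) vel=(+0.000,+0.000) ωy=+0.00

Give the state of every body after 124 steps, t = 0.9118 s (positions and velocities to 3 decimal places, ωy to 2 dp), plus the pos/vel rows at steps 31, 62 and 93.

State at t = 0.9118 s:
  obj    pos=(+0.691,-0.156) vel=(+1.228,-0.452) ωy=+20.44

Key-timestep trajectory:
   step    t(s)  obj.x    obj.z    obj.vx   obj.vz 
     31  0.2279   +0.166  +0.037  +0.307  -0.113
     62  0.4559   +0.271  -0.002  +0.614  -0.226
     93  0.6838   +0.446  -0.066  +0.921  -0.339


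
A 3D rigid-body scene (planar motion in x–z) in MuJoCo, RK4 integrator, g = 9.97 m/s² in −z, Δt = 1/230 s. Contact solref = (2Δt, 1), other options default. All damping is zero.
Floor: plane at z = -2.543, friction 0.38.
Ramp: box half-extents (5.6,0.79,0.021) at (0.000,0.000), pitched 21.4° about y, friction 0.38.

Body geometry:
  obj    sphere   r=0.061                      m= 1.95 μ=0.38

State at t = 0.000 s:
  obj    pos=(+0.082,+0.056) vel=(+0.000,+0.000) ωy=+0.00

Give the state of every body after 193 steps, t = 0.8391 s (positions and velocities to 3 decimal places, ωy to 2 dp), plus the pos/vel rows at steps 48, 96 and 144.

State at t = 0.8391 s:
  obj    pos=(+0.934,-0.278) vel=(+2.030,-0.796) ωy=+35.74

Key-timestep trajectory:
   step    t(s)  obj.x    obj.z    obj.vx   obj.vz 
     48  0.2087   +0.135  +0.035  +0.505  -0.198
     96  0.4174   +0.293  -0.027  +1.010  -0.396
    144  0.6261   +0.556  -0.130  +1.515  -0.594


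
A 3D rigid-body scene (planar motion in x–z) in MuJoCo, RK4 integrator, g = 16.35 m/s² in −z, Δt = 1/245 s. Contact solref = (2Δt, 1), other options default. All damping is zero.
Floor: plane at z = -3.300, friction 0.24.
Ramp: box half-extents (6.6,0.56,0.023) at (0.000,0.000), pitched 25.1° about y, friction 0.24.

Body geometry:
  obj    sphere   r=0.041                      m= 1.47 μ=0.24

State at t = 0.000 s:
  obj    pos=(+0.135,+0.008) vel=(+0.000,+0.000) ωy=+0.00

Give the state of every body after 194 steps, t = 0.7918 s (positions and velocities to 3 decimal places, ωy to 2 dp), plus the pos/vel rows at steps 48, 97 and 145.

State at t = 0.7918 s:
  obj    pos=(+1.541,-0.651) vel=(+3.552,-1.664) ωy=+95.66

Key-timestep trajectory:
   step    t(s)  obj.x    obj.z    obj.vx   obj.vz 
     48  0.1959   +0.221  -0.033  +0.879  -0.412
     97  0.3959   +0.487  -0.157  +1.776  -0.832
    145  0.5918   +0.921  -0.361  +2.655  -1.244


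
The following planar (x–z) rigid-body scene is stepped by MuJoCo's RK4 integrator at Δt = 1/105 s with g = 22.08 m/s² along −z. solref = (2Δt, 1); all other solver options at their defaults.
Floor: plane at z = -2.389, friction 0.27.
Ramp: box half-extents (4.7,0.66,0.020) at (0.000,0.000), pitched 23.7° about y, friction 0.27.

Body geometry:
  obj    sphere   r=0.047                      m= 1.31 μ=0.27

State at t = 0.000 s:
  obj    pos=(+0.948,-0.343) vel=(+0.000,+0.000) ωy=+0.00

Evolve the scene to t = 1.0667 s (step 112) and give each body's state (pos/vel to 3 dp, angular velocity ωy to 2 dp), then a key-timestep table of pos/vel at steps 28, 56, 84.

State at t = 1.0667 s:
  obj    pos=(+4.250,-1.793) vel=(+6.191,-2.718) ωy=+143.85

Key-timestep trajectory:
   step    t(s)  obj.x    obj.z    obj.vx   obj.vz 
     28  0.2667   +1.155  -0.434  +1.548  -0.680
     56  0.5333   +1.774  -0.705  +3.096  -1.359
     84  0.8000   +2.806  -1.158  +4.644  -2.038


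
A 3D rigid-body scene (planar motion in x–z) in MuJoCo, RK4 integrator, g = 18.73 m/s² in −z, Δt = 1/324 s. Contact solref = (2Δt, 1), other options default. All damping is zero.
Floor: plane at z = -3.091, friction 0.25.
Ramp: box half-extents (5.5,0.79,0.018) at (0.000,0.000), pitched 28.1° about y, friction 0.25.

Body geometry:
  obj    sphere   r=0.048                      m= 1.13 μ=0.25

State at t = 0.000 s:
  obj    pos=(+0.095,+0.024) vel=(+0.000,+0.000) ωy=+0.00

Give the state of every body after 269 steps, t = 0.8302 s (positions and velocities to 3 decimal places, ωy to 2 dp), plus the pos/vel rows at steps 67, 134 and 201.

State at t = 0.8302 s:
  obj    pos=(+2.011,-0.999) vel=(+4.615,-2.464) ωy=+108.98

Key-timestep trajectory:
   step    t(s)  obj.x    obj.z    obj.vx   obj.vz 
     67  0.2068   +0.214  -0.039  +1.150  -0.614
    134  0.4136   +0.571  -0.230  +2.299  -1.228
    201  0.6204   +1.165  -0.547  +3.449  -1.841


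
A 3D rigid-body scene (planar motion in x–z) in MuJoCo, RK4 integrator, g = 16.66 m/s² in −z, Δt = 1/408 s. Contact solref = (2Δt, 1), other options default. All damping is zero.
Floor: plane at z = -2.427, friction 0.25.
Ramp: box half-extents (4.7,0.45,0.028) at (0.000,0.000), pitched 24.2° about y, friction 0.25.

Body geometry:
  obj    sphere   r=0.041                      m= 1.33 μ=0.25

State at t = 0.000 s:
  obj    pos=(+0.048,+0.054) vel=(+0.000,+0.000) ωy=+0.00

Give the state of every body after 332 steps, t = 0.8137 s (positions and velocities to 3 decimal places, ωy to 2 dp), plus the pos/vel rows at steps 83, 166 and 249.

State at t = 0.8137 s:
  obj    pos=(+1.521,-0.608) vel=(+3.621,-1.627) ωy=+96.81

Key-timestep trajectory:
   step    t(s)  obj.x    obj.z    obj.vx   obj.vz 
     83  0.2034   +0.140  +0.013  +0.905  -0.407
    166  0.4069   +0.416  -0.111  +1.810  -0.814
    249  0.6103   +0.877  -0.318  +2.716  -1.220


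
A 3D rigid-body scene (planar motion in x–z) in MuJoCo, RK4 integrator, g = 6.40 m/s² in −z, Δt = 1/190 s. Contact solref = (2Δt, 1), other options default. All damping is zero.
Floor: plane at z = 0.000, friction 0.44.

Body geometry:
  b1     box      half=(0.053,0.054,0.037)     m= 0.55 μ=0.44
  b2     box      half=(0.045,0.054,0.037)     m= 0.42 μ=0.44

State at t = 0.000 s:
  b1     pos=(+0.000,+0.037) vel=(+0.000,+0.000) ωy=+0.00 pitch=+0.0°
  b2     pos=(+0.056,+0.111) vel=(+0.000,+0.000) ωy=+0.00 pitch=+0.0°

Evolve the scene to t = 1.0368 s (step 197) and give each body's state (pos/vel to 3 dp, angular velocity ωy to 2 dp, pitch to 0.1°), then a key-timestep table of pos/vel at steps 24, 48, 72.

State at t = 1.0368 s:
  b1     pos=(+0.000,+0.037) vel=(+0.000,+0.000) ωy=+0.00 pitch=+0.0°
  b2     pos=(+0.103,+0.045) vel=(+0.000,+0.000) ωy=+0.00 pitch=+90.0°

Key-timestep trajectory:
   step    t(s)  b1.x    b1.z    b1.vx   b1.vz   b2.x    b2.z    b2.vx   b2.vz 
     24  0.1263   +0.000  +0.037  +0.000  +0.000   +0.059  +0.111  +0.045  -0.007
     48  0.2526   +0.000  +0.037  +0.000  +0.000   +0.070  +0.107  +0.147  -0.087
     72  0.3789   +0.000  +0.037  +0.000  +0.000   +0.095  +0.071  +0.218  -0.621


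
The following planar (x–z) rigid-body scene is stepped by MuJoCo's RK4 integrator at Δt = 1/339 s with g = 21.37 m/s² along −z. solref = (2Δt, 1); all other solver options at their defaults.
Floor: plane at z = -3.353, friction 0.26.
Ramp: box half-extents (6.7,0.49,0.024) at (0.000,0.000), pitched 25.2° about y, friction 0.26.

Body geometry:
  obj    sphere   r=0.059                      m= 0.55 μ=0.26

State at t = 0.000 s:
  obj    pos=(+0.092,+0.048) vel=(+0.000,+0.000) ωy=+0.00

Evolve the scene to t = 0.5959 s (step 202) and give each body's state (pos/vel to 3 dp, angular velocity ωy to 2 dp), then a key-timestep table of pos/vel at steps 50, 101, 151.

State at t = 0.5959 s:
  obj    pos=(+1.136,-0.443) vel=(+3.504,-1.649) ωy=+65.63

Key-timestep trajectory:
   step    t(s)  obj.x    obj.z    obj.vx   obj.vz 
     50  0.1475   +0.156  +0.018  +0.868  -0.408
    101  0.2979   +0.353  -0.074  +1.752  -0.825
    151  0.4454   +0.676  -0.226  +2.620  -1.233
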